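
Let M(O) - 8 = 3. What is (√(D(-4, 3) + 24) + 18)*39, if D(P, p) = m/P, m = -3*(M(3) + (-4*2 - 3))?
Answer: 702 + 78*√6 ≈ 893.06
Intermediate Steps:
M(O) = 11 (M(O) = 8 + 3 = 11)
m = 0 (m = -3*(11 + (-4*2 - 3)) = -3*(11 + (-8 - 3)) = -3*(11 - 11) = -3*0 = 0)
D(P, p) = 0 (D(P, p) = 0/P = 0)
(√(D(-4, 3) + 24) + 18)*39 = (√(0 + 24) + 18)*39 = (√24 + 18)*39 = (2*√6 + 18)*39 = (18 + 2*√6)*39 = 702 + 78*√6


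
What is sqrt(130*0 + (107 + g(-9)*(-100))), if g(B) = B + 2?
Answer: sqrt(807) ≈ 28.408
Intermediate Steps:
g(B) = 2 + B
sqrt(130*0 + (107 + g(-9)*(-100))) = sqrt(130*0 + (107 + (2 - 9)*(-100))) = sqrt(0 + (107 - 7*(-100))) = sqrt(0 + (107 + 700)) = sqrt(0 + 807) = sqrt(807)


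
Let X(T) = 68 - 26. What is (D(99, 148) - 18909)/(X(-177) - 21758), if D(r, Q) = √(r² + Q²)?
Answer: 18909/21716 - √31705/21716 ≈ 0.86254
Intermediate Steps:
D(r, Q) = √(Q² + r²)
X(T) = 42
(D(99, 148) - 18909)/(X(-177) - 21758) = (√(148² + 99²) - 18909)/(42 - 21758) = (√(21904 + 9801) - 18909)/(-21716) = (√31705 - 18909)*(-1/21716) = (-18909 + √31705)*(-1/21716) = 18909/21716 - √31705/21716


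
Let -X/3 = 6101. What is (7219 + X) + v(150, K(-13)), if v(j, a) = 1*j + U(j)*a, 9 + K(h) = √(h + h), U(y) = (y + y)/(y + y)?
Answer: -10943 + I*√26 ≈ -10943.0 + 5.099*I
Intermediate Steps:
X = -18303 (X = -3*6101 = -18303)
U(y) = 1 (U(y) = (2*y)/((2*y)) = (2*y)*(1/(2*y)) = 1)
K(h) = -9 + √2*√h (K(h) = -9 + √(h + h) = -9 + √(2*h) = -9 + √2*√h)
v(j, a) = a + j (v(j, a) = 1*j + 1*a = j + a = a + j)
(7219 + X) + v(150, K(-13)) = (7219 - 18303) + ((-9 + √2*√(-13)) + 150) = -11084 + ((-9 + √2*(I*√13)) + 150) = -11084 + ((-9 + I*√26) + 150) = -11084 + (141 + I*√26) = -10943 + I*√26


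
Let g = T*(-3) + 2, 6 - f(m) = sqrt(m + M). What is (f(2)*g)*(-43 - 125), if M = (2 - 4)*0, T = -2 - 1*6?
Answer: -26208 + 4368*sqrt(2) ≈ -20031.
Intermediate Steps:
T = -8 (T = -2 - 6 = -8)
M = 0 (M = -2*0 = 0)
f(m) = 6 - sqrt(m) (f(m) = 6 - sqrt(m + 0) = 6 - sqrt(m))
g = 26 (g = -8*(-3) + 2 = 24 + 2 = 26)
(f(2)*g)*(-43 - 125) = ((6 - sqrt(2))*26)*(-43 - 125) = (156 - 26*sqrt(2))*(-168) = -26208 + 4368*sqrt(2)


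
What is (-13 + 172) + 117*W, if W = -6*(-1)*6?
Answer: 4371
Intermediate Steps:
W = 36 (W = 6*6 = 36)
(-13 + 172) + 117*W = (-13 + 172) + 117*36 = 159 + 4212 = 4371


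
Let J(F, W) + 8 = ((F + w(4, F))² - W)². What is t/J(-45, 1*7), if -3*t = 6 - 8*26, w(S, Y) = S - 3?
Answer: 202/11163099 ≈ 1.8095e-5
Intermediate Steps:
w(S, Y) = -3 + S
t = 202/3 (t = -(6 - 8*26)/3 = -(6 - 208)/3 = -⅓*(-202) = 202/3 ≈ 67.333)
J(F, W) = -8 + ((1 + F)² - W)² (J(F, W) = -8 + ((F + (-3 + 4))² - W)² = -8 + ((F + 1)² - W)² = -8 + ((1 + F)² - W)²)
t/J(-45, 1*7) = 202/(3*(-8 + (1*7 - (1 - 45)²)²)) = 202/(3*(-8 + (7 - 1*(-44)²)²)) = 202/(3*(-8 + (7 - 1*1936)²)) = 202/(3*(-8 + (7 - 1936)²)) = 202/(3*(-8 + (-1929)²)) = 202/(3*(-8 + 3721041)) = (202/3)/3721033 = (202/3)*(1/3721033) = 202/11163099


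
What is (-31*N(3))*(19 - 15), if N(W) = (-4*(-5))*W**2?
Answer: -22320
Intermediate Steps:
N(W) = 20*W**2
(-31*N(3))*(19 - 15) = (-620*3**2)*(19 - 15) = -620*9*4 = -31*180*4 = -5580*4 = -22320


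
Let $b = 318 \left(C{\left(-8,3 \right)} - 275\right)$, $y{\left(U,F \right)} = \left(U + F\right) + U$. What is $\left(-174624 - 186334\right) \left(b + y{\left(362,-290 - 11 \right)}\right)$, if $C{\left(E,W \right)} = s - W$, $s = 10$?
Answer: $30609599358$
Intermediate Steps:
$C{\left(E,W \right)} = 10 - W$
$y{\left(U,F \right)} = F + 2 U$ ($y{\left(U,F \right)} = \left(F + U\right) + U = F + 2 U$)
$b = -85224$ ($b = 318 \left(\left(10 - 3\right) - 275\right) = 318 \left(7 - 275\right) = 318 \left(-268\right) = -85224$)
$\left(-174624 - 186334\right) \left(b + y{\left(362,-290 - 11 \right)}\right) = \left(-174624 - 186334\right) \left(-85224 + \left(\left(-290 - 11\right) + 2 \cdot 362\right)\right) = - 360958 \left(-85224 + \left(-301 + 724\right)\right) = - 360958 \left(-85224 + 423\right) = \left(-360958\right) \left(-84801\right) = 30609599358$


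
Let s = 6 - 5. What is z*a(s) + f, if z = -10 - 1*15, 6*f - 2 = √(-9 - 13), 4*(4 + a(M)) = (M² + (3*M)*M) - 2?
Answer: 527/6 + I*√22/6 ≈ 87.833 + 0.78174*I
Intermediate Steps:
s = 1
a(M) = -9/2 + M² (a(M) = -4 + ((M² + (3*M)*M) - 2)/4 = -4 + ((M² + 3*M²) - 2)/4 = -4 + (4*M² - 2)/4 = -4 + (-2 + 4*M²)/4 = -4 + (-½ + M²) = -9/2 + M²)
f = ⅓ + I*√22/6 (f = ⅓ + √(-9 - 13)/6 = ⅓ + √(-22)/6 = ⅓ + (I*√22)/6 = ⅓ + I*√22/6 ≈ 0.33333 + 0.78174*I)
z = -25 (z = -10 - 15 = -25)
z*a(s) + f = -25*(-9/2 + 1²) + (⅓ + I*√22/6) = -25*(-9/2 + 1) + (⅓ + I*√22/6) = -25*(-7/2) + (⅓ + I*√22/6) = 175/2 + (⅓ + I*√22/6) = 527/6 + I*√22/6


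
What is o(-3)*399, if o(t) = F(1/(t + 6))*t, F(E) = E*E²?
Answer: -133/3 ≈ -44.333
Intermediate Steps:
F(E) = E³
o(t) = t/(6 + t)³ (o(t) = (1/(t + 6))³*t = (1/(6 + t))³*t = t/(6 + t)³)
o(-3)*399 = -3/(6 - 3)³*399 = -3/3³*399 = -3*1/27*399 = -⅑*399 = -133/3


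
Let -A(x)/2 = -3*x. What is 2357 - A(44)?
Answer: 2093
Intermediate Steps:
A(x) = 6*x (A(x) = -(-6)*x = 6*x)
2357 - A(44) = 2357 - 6*44 = 2357 - 1*264 = 2357 - 264 = 2093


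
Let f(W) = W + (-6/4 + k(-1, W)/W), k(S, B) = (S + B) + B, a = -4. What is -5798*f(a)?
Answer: 37687/2 ≈ 18844.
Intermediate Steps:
k(S, B) = S + 2*B (k(S, B) = (B + S) + B = S + 2*B)
f(W) = -3/2 + W + (-1 + 2*W)/W (f(W) = W + (-6/4 + (-1 + 2*W)/W) = W + (-6*¼ + (-1 + 2*W)/W) = W + (-3/2 + (-1 + 2*W)/W) = -3/2 + W + (-1 + 2*W)/W)
-5798*f(a) = -5798*(½ - 4 - 1/(-4)) = -5798*(½ - 4 - 1*(-¼)) = -5798*(½ - 4 + ¼) = -5798*(-13/4) = 37687/2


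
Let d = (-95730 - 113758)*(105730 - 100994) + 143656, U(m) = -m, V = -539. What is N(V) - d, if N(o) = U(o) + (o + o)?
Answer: 991990973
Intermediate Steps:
d = -991991512 (d = -209488*4736 + 143656 = -992135168 + 143656 = -991991512)
N(o) = o (N(o) = -o + (o + o) = -o + 2*o = o)
N(V) - d = -539 - 1*(-991991512) = -539 + 991991512 = 991990973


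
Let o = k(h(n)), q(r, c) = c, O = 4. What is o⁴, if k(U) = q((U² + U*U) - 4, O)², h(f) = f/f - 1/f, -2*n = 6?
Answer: 65536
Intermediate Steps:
n = -3 (n = -½*6 = -3)
h(f) = 1 - 1/f
k(U) = 16 (k(U) = 4² = 16)
o = 16
o⁴ = 16⁴ = 65536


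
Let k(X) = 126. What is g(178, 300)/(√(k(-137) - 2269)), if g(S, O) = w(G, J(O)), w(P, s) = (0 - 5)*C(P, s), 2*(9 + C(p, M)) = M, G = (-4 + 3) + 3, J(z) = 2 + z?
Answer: 710*I*√2143/2143 ≈ 15.337*I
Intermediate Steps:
G = 2 (G = -1 + 3 = 2)
C(p, M) = -9 + M/2
w(P, s) = 45 - 5*s/2 (w(P, s) = (0 - 5)*(-9 + s/2) = -5*(-9 + s/2) = 45 - 5*s/2)
g(S, O) = 40 - 5*O/2 (g(S, O) = 45 - 5*(2 + O)/2 = 45 + (-5 - 5*O/2) = 40 - 5*O/2)
g(178, 300)/(√(k(-137) - 2269)) = (40 - 5/2*300)/(√(126 - 2269)) = (40 - 750)/(√(-2143)) = -710*(-I*√2143/2143) = -(-710)*I*√2143/2143 = 710*I*√2143/2143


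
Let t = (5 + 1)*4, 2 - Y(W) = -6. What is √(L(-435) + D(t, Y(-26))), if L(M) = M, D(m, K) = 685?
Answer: 5*√10 ≈ 15.811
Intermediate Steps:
Y(W) = 8 (Y(W) = 2 - 1*(-6) = 2 + 6 = 8)
t = 24 (t = 6*4 = 24)
√(L(-435) + D(t, Y(-26))) = √(-435 + 685) = √250 = 5*√10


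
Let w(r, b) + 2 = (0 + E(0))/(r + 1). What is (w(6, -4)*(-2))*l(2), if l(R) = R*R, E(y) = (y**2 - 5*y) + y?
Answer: 16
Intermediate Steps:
E(y) = y**2 - 4*y
w(r, b) = -2 (w(r, b) = -2 + (0 + 0*(-4 + 0))/(r + 1) = -2 + (0 + 0*(-4))/(1 + r) = -2 + (0 + 0)/(1 + r) = -2 + 0/(1 + r) = -2 + 0 = -2)
l(R) = R**2
(w(6, -4)*(-2))*l(2) = -2*(-2)*2**2 = 4*4 = 16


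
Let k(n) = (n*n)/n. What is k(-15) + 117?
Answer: 102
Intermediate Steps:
k(n) = n (k(n) = n²/n = n)
k(-15) + 117 = -15 + 117 = 102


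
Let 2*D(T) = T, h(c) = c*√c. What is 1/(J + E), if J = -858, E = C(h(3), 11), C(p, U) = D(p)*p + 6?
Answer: -2/1677 ≈ -0.0011926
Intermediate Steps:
h(c) = c^(3/2)
D(T) = T/2
C(p, U) = 6 + p²/2 (C(p, U) = (p/2)*p + 6 = p²/2 + 6 = 6 + p²/2)
E = 39/2 (E = 6 + (3^(3/2))²/2 = 6 + (3*√3)²/2 = 6 + (½)*27 = 6 + 27/2 = 39/2 ≈ 19.500)
1/(J + E) = 1/(-858 + 39/2) = 1/(-1677/2) = -2/1677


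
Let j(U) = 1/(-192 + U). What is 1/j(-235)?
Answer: -427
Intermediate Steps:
1/j(-235) = 1/(1/(-192 - 235)) = 1/(1/(-427)) = 1/(-1/427) = -427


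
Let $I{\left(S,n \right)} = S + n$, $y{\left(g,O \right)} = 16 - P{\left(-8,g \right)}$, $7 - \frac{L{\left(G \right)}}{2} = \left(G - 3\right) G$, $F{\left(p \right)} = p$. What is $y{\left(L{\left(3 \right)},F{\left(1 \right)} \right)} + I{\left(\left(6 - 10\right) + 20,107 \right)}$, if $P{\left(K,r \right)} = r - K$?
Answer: $117$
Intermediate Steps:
$L{\left(G \right)} = 14 - 2 G \left(-3 + G\right)$ ($L{\left(G \right)} = 14 - 2 \left(G - 3\right) G = 14 - 2 \left(-3 + G\right) G = 14 - 2 G \left(-3 + G\right)$)
$y{\left(g,O \right)} = 8 - g$ ($y{\left(g,O \right)} = 16 - \left(g - -8\right) = 16 - \left(g + 8\right) = 16 - \left(8 + g\right) = 8 - g$)
$y{\left(L{\left(3 \right)},F{\left(1 \right)} \right)} + I{\left(\left(6 - 10\right) + 20,107 \right)} = \left(8 - \left(14 - 2 \cdot 3^{2} + 6 \cdot 3\right)\right) + \left(\left(\left(6 - 10\right) + 20\right) + 107\right) = \left(8 - \left(14 - 18 + 18\right)\right) + \left(\left(\left(6 - 10\right) + 20\right) + 107\right) = \left(8 - \left(14 - 18 + 18\right)\right) + \left(\left(-4 + 20\right) + 107\right) = \left(8 - 14\right) + \left(16 + 107\right) = \left(8 - 14\right) + 123 = -6 + 123 = 117$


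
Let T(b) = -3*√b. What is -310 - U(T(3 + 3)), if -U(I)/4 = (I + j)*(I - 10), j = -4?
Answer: 66 + 168*√6 ≈ 477.51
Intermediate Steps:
U(I) = -4*(-10 + I)*(-4 + I) (U(I) = -4*(I - 4)*(I - 10) = -4*(-4 + I)*(-10 + I) = -4*(-10 + I)*(-4 + I))
-310 - U(T(3 + 3)) = -310 - (-160 - 4*(-3*√(3 + 3))² + 56*(-3*√(3 + 3))) = -310 - (-160 - 4*(-3*√6)² + 56*(-3*√6)) = -310 - (-160 - 4*54 - 168*√6) = -310 - (-160 - 216 - 168*√6) = -310 - (-376 - 168*√6) = -310 + (376 + 168*√6) = 66 + 168*√6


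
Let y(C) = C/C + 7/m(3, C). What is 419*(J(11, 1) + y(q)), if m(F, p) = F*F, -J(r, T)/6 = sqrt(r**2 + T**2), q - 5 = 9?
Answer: 6704/9 - 2514*sqrt(122) ≈ -27023.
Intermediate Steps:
q = 14 (q = 5 + 9 = 14)
J(r, T) = -6*sqrt(T**2 + r**2) (J(r, T) = -6*sqrt(r**2 + T**2) = -6*sqrt(T**2 + r**2))
m(F, p) = F**2
y(C) = 16/9 (y(C) = C/C + 7/(3**2) = 1 + 7/9 = 16/9)
419*(J(11, 1) + y(q)) = 419*(-6*sqrt(1**2 + 11**2) + 16/9) = 419*(-6*sqrt(1 + 121) + 16/9) = 419*(-6*sqrt(122) + 16/9) = 419*(16/9 - 6*sqrt(122)) = 6704/9 - 2514*sqrt(122)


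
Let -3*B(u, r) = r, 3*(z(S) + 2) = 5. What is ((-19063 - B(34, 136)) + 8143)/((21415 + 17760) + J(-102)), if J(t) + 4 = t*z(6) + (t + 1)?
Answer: -2039/7332 ≈ -0.27810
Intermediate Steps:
z(S) = -⅓ (z(S) = -2 + (⅓)*5 = -2 + 5/3 = -⅓)
B(u, r) = -r/3
J(t) = -3 + 2*t/3 (J(t) = -4 + (t*(-⅓) + (t + 1)) = -4 + (-t/3 + (1 + t)) = -4 + (1 + 2*t/3) = -3 + 2*t/3)
((-19063 - B(34, 136)) + 8143)/((21415 + 17760) + J(-102)) = ((-19063 - (-1)*136/3) + 8143)/((21415 + 17760) + (-3 + (⅔)*(-102))) = ((-19063 - 1*(-136/3)) + 8143)/(39175 + (-3 - 68)) = ((-19063 + 136/3) + 8143)/(39175 - 71) = (-57053/3 + 8143)/39104 = -32624/3*1/39104 = -2039/7332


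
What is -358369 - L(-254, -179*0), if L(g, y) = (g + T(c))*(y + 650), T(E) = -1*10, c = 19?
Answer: -186769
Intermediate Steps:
T(E) = -10
L(g, y) = (-10 + g)*(650 + y) (L(g, y) = (g - 10)*(y + 650) = (-10 + g)*(650 + y))
-358369 - L(-254, -179*0) = -358369 - (-6500 - (-1790)*0 + 650*(-254) - (-45466)*0) = -358369 - (-6500 - 10*0 - 165100 - 254*0) = -358369 - (-6500 + 0 - 165100 + 0) = -358369 - 1*(-171600) = -358369 + 171600 = -186769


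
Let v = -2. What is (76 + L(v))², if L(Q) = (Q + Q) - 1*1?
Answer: 5041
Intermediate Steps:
L(Q) = -1 + 2*Q (L(Q) = 2*Q - 1 = -1 + 2*Q)
(76 + L(v))² = (76 + (-1 + 2*(-2)))² = (76 + (-1 - 4))² = (76 - 5)² = 71² = 5041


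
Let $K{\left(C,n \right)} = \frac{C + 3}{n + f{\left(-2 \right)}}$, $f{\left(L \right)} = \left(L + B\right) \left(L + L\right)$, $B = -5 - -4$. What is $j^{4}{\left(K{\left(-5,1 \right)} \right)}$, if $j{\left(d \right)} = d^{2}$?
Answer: $\frac{256}{815730721} \approx 3.1383 \cdot 10^{-7}$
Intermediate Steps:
$B = -1$ ($B = -5 + 4 = -1$)
$f{\left(L \right)} = 2 L \left(-1 + L\right)$ ($f{\left(L \right)} = \left(L - 1\right) \left(L + L\right) = \left(-1 + L\right) 2 L = 2 L \left(-1 + L\right)$)
$K{\left(C,n \right)} = \frac{3 + C}{12 + n}$ ($K{\left(C,n \right)} = \frac{C + 3}{n + 2 \left(-2\right) \left(-1 - 2\right)} = \frac{3 + C}{n + 2 \left(-2\right) \left(-3\right)} = \frac{3 + C}{n + 12} = \frac{3 + C}{12 + n}$)
$j^{4}{\left(K{\left(-5,1 \right)} \right)} = \left(\left(\frac{3 - 5}{12 + 1}\right)^{2}\right)^{4} = \left(\left(\frac{1}{13} \left(-2\right)\right)^{2}\right)^{4} = \left(\left(- \frac{2}{13}\right)^{2}\right)^{4} = \left(\frac{4}{169}\right)^{4} = \frac{256}{815730721}$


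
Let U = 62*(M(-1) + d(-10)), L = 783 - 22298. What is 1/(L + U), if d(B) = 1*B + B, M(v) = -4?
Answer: -1/23003 ≈ -4.3473e-5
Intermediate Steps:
L = -21515
d(B) = 2*B (d(B) = B + B = 2*B)
U = -1488 (U = 62*(-4 + 2*(-10)) = 62*(-4 - 20) = 62*(-24) = -1488)
1/(L + U) = 1/(-21515 - 1488) = 1/(-23003) = -1/23003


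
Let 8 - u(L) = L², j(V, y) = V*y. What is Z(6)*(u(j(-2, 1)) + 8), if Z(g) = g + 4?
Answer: 120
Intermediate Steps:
Z(g) = 4 + g
u(L) = 8 - L²
Z(6)*(u(j(-2, 1)) + 8) = (4 + 6)*((8 - (-2*1)²) + 8) = 10*((8 - 1*(-2)²) + 8) = 10*((8 - 1*4) + 8) = 10*((8 - 4) + 8) = 10*(4 + 8) = 10*12 = 120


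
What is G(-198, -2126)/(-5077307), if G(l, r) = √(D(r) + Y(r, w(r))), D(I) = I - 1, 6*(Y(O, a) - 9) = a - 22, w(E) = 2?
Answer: -2*I*√4773/15231921 ≈ -9.0713e-6*I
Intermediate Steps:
Y(O, a) = 16/3 + a/6 (Y(O, a) = 9 + (a - 22)/6 = 9 + (-22 + a)/6 = 9 + (-11/3 + a/6) = 16/3 + a/6)
D(I) = -1 + I
G(l, r) = √(14/3 + r) (G(l, r) = √((-1 + r) + (16/3 + (⅙)*2)) = √((-1 + r) + (16/3 + ⅓)) = √((-1 + r) + 17/3) = √(14/3 + r))
G(-198, -2126)/(-5077307) = (√(42 + 9*(-2126))/3)/(-5077307) = (√(42 - 19134)/3)*(-1/5077307) = (√(-19092)/3)*(-1/5077307) = ((2*I*√4773)/3)*(-1/5077307) = (2*I*√4773/3)*(-1/5077307) = -2*I*√4773/15231921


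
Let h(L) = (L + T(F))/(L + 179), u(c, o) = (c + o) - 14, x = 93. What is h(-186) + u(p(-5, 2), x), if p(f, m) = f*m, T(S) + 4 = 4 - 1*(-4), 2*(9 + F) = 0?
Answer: 95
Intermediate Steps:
F = -9 (F = -9 + (½)*0 = -9 + 0 = -9)
T(S) = 4 (T(S) = -4 + (4 - 1*(-4)) = -4 + (4 + 4) = -4 + 8 = 4)
u(c, o) = -14 + c + o
h(L) = (4 + L)/(179 + L) (h(L) = (L + 4)/(L + 179) = (4 + L)/(179 + L))
h(-186) + u(p(-5, 2), x) = (4 - 186)/(179 - 186) + (-14 - 5*2 + 93) = -182/(-7) + (-14 - 10 + 93) = -⅐*(-182) + 69 = 26 + 69 = 95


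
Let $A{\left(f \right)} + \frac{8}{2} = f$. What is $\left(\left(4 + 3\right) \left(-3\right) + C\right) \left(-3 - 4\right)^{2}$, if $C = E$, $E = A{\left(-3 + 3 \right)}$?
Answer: $-1225$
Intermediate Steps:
$A{\left(f \right)} = -4 + f$
$E = -4$ ($E = -4 + \left(-3 + 3\right) = -4 + 0 = -4$)
$C = -4$
$\left(\left(4 + 3\right) \left(-3\right) + C\right) \left(-3 - 4\right)^{2} = \left(\left(4 + 3\right) \left(-3\right) - 4\right) \left(-3 - 4\right)^{2} = \left(7 \left(-3\right) - 4\right) \left(-7\right)^{2} = \left(-21 - 4\right) 49 = \left(-25\right) 49 = -1225$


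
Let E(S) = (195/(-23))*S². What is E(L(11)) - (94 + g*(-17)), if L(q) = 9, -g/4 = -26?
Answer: 22707/23 ≈ 987.26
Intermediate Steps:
g = 104 (g = -4*(-26) = 104)
E(S) = -195*S²/23 (E(S) = (195*(-1/23))*S² = -195*S²/23)
E(L(11)) - (94 + g*(-17)) = -195/23*9² - (94 + 104*(-17)) = -195/23*81 - (94 - 1768) = -15795/23 - 1*(-1674) = -15795/23 + 1674 = 22707/23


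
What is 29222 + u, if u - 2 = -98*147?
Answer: 14818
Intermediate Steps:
u = -14404 (u = 2 - 98*147 = 2 - 14406 = -14404)
29222 + u = 29222 - 14404 = 14818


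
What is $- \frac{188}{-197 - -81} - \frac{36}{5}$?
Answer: $- \frac{809}{145} \approx -5.5793$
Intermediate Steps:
$- \frac{188}{-197 - -81} - \frac{36}{5} = - \frac{188}{-197 + 81} - \frac{36}{5} = - \frac{188}{-116} - \frac{36}{5} = \left(-188\right) \left(- \frac{1}{116}\right) - \frac{36}{5} = \frac{47}{29} - \frac{36}{5} = - \frac{809}{145}$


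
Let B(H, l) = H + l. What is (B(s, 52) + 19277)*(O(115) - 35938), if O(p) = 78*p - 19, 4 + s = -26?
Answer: -520822113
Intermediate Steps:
s = -30 (s = -4 - 26 = -30)
O(p) = -19 + 78*p
(B(s, 52) + 19277)*(O(115) - 35938) = ((-30 + 52) + 19277)*((-19 + 78*115) - 35938) = (22 + 19277)*((-19 + 8970) - 35938) = 19299*(8951 - 35938) = 19299*(-26987) = -520822113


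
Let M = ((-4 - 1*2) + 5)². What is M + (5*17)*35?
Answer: 2976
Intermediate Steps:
M = 1 (M = ((-4 - 2) + 5)² = (-6 + 5)² = (-1)² = 1)
M + (5*17)*35 = 1 + (5*17)*35 = 1 + 85*35 = 1 + 2975 = 2976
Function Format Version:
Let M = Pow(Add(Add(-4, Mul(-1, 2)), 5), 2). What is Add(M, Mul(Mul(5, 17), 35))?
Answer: 2976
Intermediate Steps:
M = 1 (M = Pow(Add(Add(-4, -2), 5), 2) = Pow(Add(-6, 5), 2) = Pow(-1, 2) = 1)
Add(M, Mul(Mul(5, 17), 35)) = Add(1, Mul(Mul(5, 17), 35)) = Add(1, Mul(85, 35)) = Add(1, 2975) = 2976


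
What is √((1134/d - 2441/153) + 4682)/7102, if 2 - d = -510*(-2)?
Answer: √3143556105782/184360818 ≈ 0.0096170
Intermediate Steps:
d = -1018 (d = 2 - (-510)*(-2) = 2 - 1*1020 = 2 - 1020 = -1018)
√((1134/d - 2441/153) + 4682)/7102 = √((1134/(-1018) - 2441/153) + 4682)/7102 = √((1134*(-1/1018) - 2441*1/153) + 4682)*(1/7102) = √((-567/509 - 2441/153) + 4682)*(1/7102) = √(-1329220/77877 + 4682)*(1/7102) = √(363290894/77877)*(1/7102) = (√3143556105782/25959)*(1/7102) = √3143556105782/184360818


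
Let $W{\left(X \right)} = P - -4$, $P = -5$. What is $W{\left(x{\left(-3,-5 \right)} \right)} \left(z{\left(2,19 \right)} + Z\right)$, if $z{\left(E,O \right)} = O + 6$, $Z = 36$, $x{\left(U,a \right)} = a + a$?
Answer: $-61$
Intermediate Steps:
$x{\left(U,a \right)} = 2 a$
$z{\left(E,O \right)} = 6 + O$
$W{\left(X \right)} = -1$ ($W{\left(X \right)} = -5 - -4 = -5 + 4 = -1$)
$W{\left(x{\left(-3,-5 \right)} \right)} \left(z{\left(2,19 \right)} + Z\right) = - (\left(6 + 19\right) + 36) = - (25 + 36) = \left(-1\right) 61 = -61$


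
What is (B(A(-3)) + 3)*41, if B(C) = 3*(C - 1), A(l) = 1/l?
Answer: -41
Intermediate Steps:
A(l) = 1/l
B(C) = -3 + 3*C (B(C) = 3*(-1 + C) = -3 + 3*C)
(B(A(-3)) + 3)*41 = ((-3 + 3/(-3)) + 3)*41 = ((-3 + 3*(-⅓)) + 3)*41 = ((-3 - 1) + 3)*41 = (-4 + 3)*41 = -1*41 = -41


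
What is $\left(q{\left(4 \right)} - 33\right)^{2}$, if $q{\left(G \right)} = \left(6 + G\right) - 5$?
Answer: $784$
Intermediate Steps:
$q{\left(G \right)} = 1 + G$
$\left(q{\left(4 \right)} - 33\right)^{2} = \left(\left(1 + 4\right) - 33\right)^{2} = \left(5 - 33\right)^{2} = \left(-28\right)^{2} = 784$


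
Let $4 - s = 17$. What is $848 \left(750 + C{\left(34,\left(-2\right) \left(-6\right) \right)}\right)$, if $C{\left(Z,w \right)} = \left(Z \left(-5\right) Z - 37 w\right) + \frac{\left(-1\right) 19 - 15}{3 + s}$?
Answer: $- \frac{23195344}{5} \approx -4.6391 \cdot 10^{6}$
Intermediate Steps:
$s = -13$ ($s = 4 - 17 = -13$)
$C{\left(Z,w \right)} = \frac{17}{5} - 37 w - 5 Z^{2}$ ($C{\left(Z,w \right)} = \left(Z \left(-5\right) Z - 37 w\right) + \frac{\left(-1\right) 19 - 15}{3 - 13} = \left(- 5 Z Z - 37 w\right) + \frac{-19 - 15}{-10} = \left(- 5 Z^{2} - 37 w\right) - - \frac{17}{5} = \left(- 37 w - 5 Z^{2}\right) + \frac{17}{5} = \frac{17}{5} - 37 w - 5 Z^{2}$)
$848 \left(750 + C{\left(34,\left(-2\right) \left(-6\right) \right)}\right) = 848 \left(750 - \left(- \frac{17}{5} + 5780 + 37 \left(-2\right) \left(-6\right)\right)\right) = 848 \left(750 - \frac{31103}{5}\right) = 848 \left(- \frac{27353}{5}\right) = - \frac{23195344}{5}$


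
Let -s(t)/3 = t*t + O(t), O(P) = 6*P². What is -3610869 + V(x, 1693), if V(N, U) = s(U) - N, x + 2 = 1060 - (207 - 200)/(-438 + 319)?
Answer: -1084653653/17 ≈ -6.3803e+7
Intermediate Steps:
s(t) = -21*t² (s(t) = -3*(t*t + 6*t²) = -3*(t² + 6*t²) = -21*t²)
x = 17987/17 (x = -2 + (1060 - (207 - 200)/(-438 + 319)) = -2 + (1060 - 7/(-119)) = -2 + (1060 - 7*(-1)/119) = -2 + (1060 - 1*(-1/17)) = -2 + (1060 + 1/17) = -2 + 18021/17 = 17987/17 ≈ 1058.1)
V(N, U) = -N - 21*U² (V(N, U) = -21*U² - N = -N - 21*U²)
-3610869 + V(x, 1693) = -3610869 + (-1*17987/17 - 21*1693²) = -3610869 + (-17987/17 - 21*2866249) = -3610869 + (-17987/17 - 60191229) = -3610869 - 1023268880/17 = -1084653653/17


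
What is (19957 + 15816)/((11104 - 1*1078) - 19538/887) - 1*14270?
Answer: -126593456829/8873524 ≈ -14266.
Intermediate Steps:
(19957 + 15816)/((11104 - 1*1078) - 19538/887) - 1*14270 = 35773/((11104 - 1078) - 19538*1/887) - 14270 = 35773/(10026 - 19538/887) - 14270 = 35773/(8873524/887) - 14270 = 35773*(887/8873524) - 14270 = 31730651/8873524 - 14270 = -126593456829/8873524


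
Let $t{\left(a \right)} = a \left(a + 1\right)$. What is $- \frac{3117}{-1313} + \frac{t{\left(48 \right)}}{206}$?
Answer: $\frac{1865139}{135239} \approx 13.791$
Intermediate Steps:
$t{\left(a \right)} = a \left(1 + a\right)$
$- \frac{3117}{-1313} + \frac{t{\left(48 \right)}}{206} = - \frac{3117}{-1313} + \frac{48 \left(1 + 48\right)}{206} = \left(-3117\right) \left(- \frac{1}{1313}\right) + 48 \cdot 49 \cdot \frac{1}{206} = \frac{3117}{1313} + 2352 \cdot \frac{1}{206} = \frac{3117}{1313} + \frac{1176}{103} = \frac{1865139}{135239}$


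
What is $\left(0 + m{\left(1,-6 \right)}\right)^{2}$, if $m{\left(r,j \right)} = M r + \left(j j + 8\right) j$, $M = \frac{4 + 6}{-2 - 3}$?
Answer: $70756$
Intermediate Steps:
$M = -2$ ($M = \frac{10}{-5} = 10 \left(- \frac{1}{5}\right) = -2$)
$m{\left(r,j \right)} = - 2 r + j \left(8 + j^{2}\right)$ ($m{\left(r,j \right)} = - 2 r + \left(j j + 8\right) j = - 2 r + \left(j^{2} + 8\right) j = - 2 r + \left(8 + j^{2}\right) j = - 2 r + j \left(8 + j^{2}\right)$)
$\left(0 + m{\left(1,-6 \right)}\right)^{2} = \left(0 + \left(\left(-6\right)^{3} - 2 + 8 \left(-6\right)\right)\right)^{2} = \left(0 - 266\right)^{2} = \left(-266\right)^{2} = 70756$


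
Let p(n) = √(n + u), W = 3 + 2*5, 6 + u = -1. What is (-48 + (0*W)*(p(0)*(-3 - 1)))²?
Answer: 2304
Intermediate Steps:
u = -7 (u = -6 - 1 = -7)
W = 13 (W = 3 + 10 = 13)
p(n) = √(-7 + n) (p(n) = √(n - 7) = √(-7 + n))
(-48 + (0*W)*(p(0)*(-3 - 1)))² = (-48 + (0*13)*(√(-7 + 0)*(-3 - 1)))² = (-48 + 0*(√(-7)*(-4)))² = (-48 + 0*((I*√7)*(-4)))² = (-48 + 0*(-4*I*√7))² = (-48 + 0)² = (-48)² = 2304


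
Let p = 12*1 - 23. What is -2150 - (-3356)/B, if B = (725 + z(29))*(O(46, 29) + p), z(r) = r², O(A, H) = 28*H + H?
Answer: -698630911/324945 ≈ -2150.0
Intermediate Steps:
p = -11 (p = 12 - 23 = -11)
O(A, H) = 29*H
B = 1299780 (B = (725 + 29²)*(29*29 - 11) = (725 + 841)*(841 - 11) = 1566*830 = 1299780)
-2150 - (-3356)/B = -2150 - (-3356)/1299780 = -2150 - 1*(-839/324945) = -2150 + 839/324945 = -698630911/324945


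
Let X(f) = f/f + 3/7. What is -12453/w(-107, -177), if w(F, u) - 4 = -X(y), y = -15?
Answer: -29057/6 ≈ -4842.8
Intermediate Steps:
X(f) = 10/7 (X(f) = 1 + 3*(⅐) = 1 + 3/7 = 10/7)
w(F, u) = 18/7 (w(F, u) = 4 - 1*10/7 = 4 - 10/7 = 18/7)
-12453/w(-107, -177) = -12453/18/7 = -12453*7/18 = -29057/6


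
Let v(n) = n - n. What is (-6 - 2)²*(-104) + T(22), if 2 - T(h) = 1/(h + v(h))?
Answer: -146389/22 ≈ -6654.0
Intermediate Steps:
v(n) = 0
T(h) = 2 - 1/h (T(h) = 2 - 1/(h + 0) = 2 - 1/h)
(-6 - 2)²*(-104) + T(22) = (-6 - 2)²*(-104) + (2 - 1/22) = (-8)²*(-104) + (2 - 1*1/22) = 64*(-104) + (2 - 1/22) = -6656 + 43/22 = -146389/22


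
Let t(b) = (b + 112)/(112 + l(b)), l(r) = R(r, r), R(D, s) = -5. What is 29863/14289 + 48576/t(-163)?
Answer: -24755813545/242913 ≈ -1.0191e+5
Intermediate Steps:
l(r) = -5
t(b) = 112/107 + b/107 (t(b) = (b + 112)/(112 - 5) = (112 + b)/107 = (112 + b)*(1/107) = 112/107 + b/107)
29863/14289 + 48576/t(-163) = 29863/14289 + 48576/(112/107 + (1/107)*(-163)) = 29863*(1/14289) + 48576/(112/107 - 163/107) = 29863/14289 + 48576/(-51/107) = 29863/14289 + 48576*(-107/51) = 29863/14289 - 1732544/17 = -24755813545/242913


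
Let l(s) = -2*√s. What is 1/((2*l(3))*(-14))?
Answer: √3/168 ≈ 0.010310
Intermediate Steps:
1/((2*l(3))*(-14)) = 1/((2*(-2*√3))*(-14)) = 1/(-4*√3*(-14)) = 1/(56*√3) = √3/168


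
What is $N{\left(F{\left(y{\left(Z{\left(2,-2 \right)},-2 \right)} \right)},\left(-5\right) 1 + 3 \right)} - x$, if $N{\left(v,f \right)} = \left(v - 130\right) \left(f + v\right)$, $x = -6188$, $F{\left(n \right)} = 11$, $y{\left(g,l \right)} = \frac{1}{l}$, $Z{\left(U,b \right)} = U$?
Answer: $5117$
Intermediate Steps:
$N{\left(v,f \right)} = \left(-130 + v\right) \left(f + v\right)$
$N{\left(F{\left(y{\left(Z{\left(2,-2 \right)},-2 \right)} \right)},\left(-5\right) 1 + 3 \right)} - x = \left(11^{2} - 130 \left(\left(-5\right) 1 + 3\right) - 1430 + \left(\left(-5\right) 1 + 3\right) 11\right) - -6188 = \left(121 - 130 \left(-5 + 3\right) - 1430 + \left(-5 + 3\right) 11\right) + 6188 = \left(121 - -260 - 1430 - 22\right) + 6188 = \left(121 + 260 - 1430 - 22\right) + 6188 = -1071 + 6188 = 5117$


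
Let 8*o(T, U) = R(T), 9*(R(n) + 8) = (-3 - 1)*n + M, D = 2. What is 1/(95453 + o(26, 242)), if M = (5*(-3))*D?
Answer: 36/3436205 ≈ 1.0477e-5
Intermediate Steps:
M = -30 (M = (5*(-3))*2 = -15*2 = -30)
R(n) = -34/3 - 4*n/9 (R(n) = -8 + ((-3 - 1)*n - 30)/9 = -8 + (-4*n - 30)/9 = -8 + (-30 - 4*n)/9 = -8 + (-10/3 - 4*n/9) = -34/3 - 4*n/9)
o(T, U) = -17/12 - T/18 (o(T, U) = (-34/3 - 4*T/9)/8 = -17/12 - T/18)
1/(95453 + o(26, 242)) = 1/(95453 + (-17/12 - 1/18*26)) = 1/(95453 + (-17/12 - 13/9)) = 1/(95453 - 103/36) = 1/(3436205/36) = 36/3436205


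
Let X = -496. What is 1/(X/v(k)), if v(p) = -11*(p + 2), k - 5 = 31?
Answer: 209/248 ≈ 0.84274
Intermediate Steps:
k = 36 (k = 5 + 31 = 36)
v(p) = -22 - 11*p (v(p) = -11*(2 + p) = -22 - 11*p)
1/(X/v(k)) = 1/(-496/(-22 - 11*36)) = 1/(-496/(-22 - 396)) = 1/(-496/(-418)) = 1/(-496*(-1/418)) = 1/(248/209) = 209/248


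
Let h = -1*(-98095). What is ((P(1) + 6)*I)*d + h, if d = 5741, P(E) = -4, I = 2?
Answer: 121059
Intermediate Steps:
h = 98095
((P(1) + 6)*I)*d + h = ((-4 + 6)*2)*5741 + 98095 = (2*2)*5741 + 98095 = 4*5741 + 98095 = 22964 + 98095 = 121059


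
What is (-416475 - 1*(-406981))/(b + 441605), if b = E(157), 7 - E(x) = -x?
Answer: -9494/441769 ≈ -0.021491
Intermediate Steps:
E(x) = 7 + x (E(x) = 7 - (-1)*x = 7 + x)
b = 164 (b = 7 + 157 = 164)
(-416475 - 1*(-406981))/(b + 441605) = (-416475 - 1*(-406981))/(164 + 441605) = (-416475 + 406981)/441769 = -9494*1/441769 = -9494/441769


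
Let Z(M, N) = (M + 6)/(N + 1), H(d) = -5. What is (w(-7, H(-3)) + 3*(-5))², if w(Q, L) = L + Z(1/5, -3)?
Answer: 53361/100 ≈ 533.61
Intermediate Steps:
Z(M, N) = (6 + M)/(1 + N)
w(Q, L) = -31/10 + L (w(Q, L) = L + (6 + 1/5)/(1 - 3) = L + (6 + ⅕)/(-2) = L - ½*31/5 = L - 31/10 = -31/10 + L)
(w(-7, H(-3)) + 3*(-5))² = ((-31/10 - 5) + 3*(-5))² = (-81/10 - 15)² = (-231/10)² = 53361/100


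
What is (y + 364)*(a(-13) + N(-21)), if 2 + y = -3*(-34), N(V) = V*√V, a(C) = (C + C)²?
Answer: 313664 - 9744*I*√21 ≈ 3.1366e+5 - 44653.0*I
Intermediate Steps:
a(C) = 4*C² (a(C) = (2*C)² = 4*C²)
N(V) = V^(3/2)
y = 100 (y = -2 - 3*(-34) = -2 + 102 = 100)
(y + 364)*(a(-13) + N(-21)) = (100 + 364)*(4*(-13)² + (-21)^(3/2)) = 464*(4*169 - 21*I*√21) = 464*(676 - 21*I*√21) = 313664 - 9744*I*√21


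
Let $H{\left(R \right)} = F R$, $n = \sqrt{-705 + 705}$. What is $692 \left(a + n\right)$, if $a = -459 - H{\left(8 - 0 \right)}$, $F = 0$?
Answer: $-317628$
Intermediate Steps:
$n = 0$ ($n = \sqrt{0} = 0$)
$H{\left(R \right)} = 0$ ($H{\left(R \right)} = 0 R = 0$)
$a = -459$ ($a = -459 - 0 = -459 + 0 = -459$)
$692 \left(a + n\right) = 692 \left(-459 + 0\right) = 692 \left(-459\right) = -317628$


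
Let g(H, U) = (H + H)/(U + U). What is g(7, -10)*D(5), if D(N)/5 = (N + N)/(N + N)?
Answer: -7/2 ≈ -3.5000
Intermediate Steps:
D(N) = 5 (D(N) = 5*((N + N)/(N + N)) = 5*((2*N)/((2*N))) = 5*((2*N)*(1/(2*N))) = 5*1 = 5)
g(H, U) = H/U (g(H, U) = (2*H)/((2*U)) = (2*H)*(1/(2*U)) = H/U)
g(7, -10)*D(5) = (7/(-10))*5 = (7*(-⅒))*5 = -7/10*5 = -7/2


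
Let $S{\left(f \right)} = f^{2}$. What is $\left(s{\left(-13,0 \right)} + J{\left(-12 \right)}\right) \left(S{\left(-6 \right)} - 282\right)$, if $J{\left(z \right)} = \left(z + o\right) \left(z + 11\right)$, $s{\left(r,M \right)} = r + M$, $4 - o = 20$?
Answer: $-3690$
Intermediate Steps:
$o = -16$ ($o = 4 - 20 = -16$)
$s{\left(r,M \right)} = M + r$
$J{\left(z \right)} = \left(-16 + z\right) \left(11 + z\right)$ ($J{\left(z \right)} = \left(z - 16\right) \left(z + 11\right) = \left(-16 + z\right) \left(11 + z\right)$)
$\left(s{\left(-13,0 \right)} + J{\left(-12 \right)}\right) \left(S{\left(-6 \right)} - 282\right) = \left(\left(0 - 13\right) - \left(116 - 144\right)\right) \left(\left(-6\right)^{2} - 282\right) = \left(-13 + \left(-176 + 144 + 60\right)\right) \left(36 - 282\right) = \left(-13 + 28\right) \left(-246\right) = 15 \left(-246\right) = -3690$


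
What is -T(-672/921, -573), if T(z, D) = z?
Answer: 224/307 ≈ 0.72964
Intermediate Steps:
-T(-672/921, -573) = -(-672)/921 = -1*(-224/307) = 224/307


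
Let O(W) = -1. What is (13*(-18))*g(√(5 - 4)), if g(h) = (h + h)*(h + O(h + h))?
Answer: 0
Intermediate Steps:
g(h) = 2*h*(-1 + h) (g(h) = (h + h)*(h - 1) = (2*h)*(-1 + h) = 2*h*(-1 + h))
(13*(-18))*g(√(5 - 4)) = (13*(-18))*(2*√(5 - 4)*(-1 + √(5 - 4))) = -468*√1*(-1 + √1) = -468*(-1 + 1) = -468*0 = -234*0 = 0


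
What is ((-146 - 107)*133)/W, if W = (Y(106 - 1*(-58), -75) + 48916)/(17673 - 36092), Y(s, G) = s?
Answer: 619780931/49080 ≈ 12628.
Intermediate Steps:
W = -49080/18419 (W = ((106 - 1*(-58)) + 48916)/(17673 - 36092) = ((106 + 58) + 48916)/(-18419) = (164 + 48916)*(-1/18419) = 49080*(-1/18419) = -49080/18419 ≈ -2.6646)
((-146 - 107)*133)/W = ((-146 - 107)*133)/(-49080/18419) = -253*133*(-18419/49080) = -33649*(-18419/49080) = 619780931/49080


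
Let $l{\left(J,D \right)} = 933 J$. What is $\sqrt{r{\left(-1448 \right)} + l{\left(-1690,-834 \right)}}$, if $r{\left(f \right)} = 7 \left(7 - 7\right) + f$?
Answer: $i \sqrt{1578218} \approx 1256.3 i$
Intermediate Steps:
$r{\left(f \right)} = f$ ($r{\left(f \right)} = 7 \cdot 0 + f = 0 + f = f$)
$\sqrt{r{\left(-1448 \right)} + l{\left(-1690,-834 \right)}} = \sqrt{-1448 + 933 \left(-1690\right)} = \sqrt{-1448 - 1576770} = \sqrt{-1578218} = i \sqrt{1578218}$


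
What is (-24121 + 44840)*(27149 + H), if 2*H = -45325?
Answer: 185911587/2 ≈ 9.2956e+7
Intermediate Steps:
H = -45325/2 (H = (½)*(-45325) = -45325/2 ≈ -22663.)
(-24121 + 44840)*(27149 + H) = (-24121 + 44840)*(27149 - 45325/2) = 20719*(8973/2) = 185911587/2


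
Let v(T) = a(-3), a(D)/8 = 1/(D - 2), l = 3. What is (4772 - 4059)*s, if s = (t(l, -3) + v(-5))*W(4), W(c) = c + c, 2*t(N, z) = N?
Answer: -2852/5 ≈ -570.40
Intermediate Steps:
t(N, z) = N/2
a(D) = 8/(-2 + D) (a(D) = 8/(D - 2) = 8/(-2 + D))
v(T) = -8/5 (v(T) = 8/(-2 - 3) = 8/(-5) = 8*(-1/5) = -8/5)
W(c) = 2*c
s = -4/5 (s = ((1/2)*3 - 8/5)*(2*4) = (3/2 - 8/5)*8 = -1/10*8 = -4/5 ≈ -0.80000)
(4772 - 4059)*s = (4772 - 4059)*(-4/5) = 713*(-4/5) = -2852/5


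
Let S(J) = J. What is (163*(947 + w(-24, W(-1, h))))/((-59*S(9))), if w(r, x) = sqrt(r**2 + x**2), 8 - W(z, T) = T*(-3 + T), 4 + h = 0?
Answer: -154361/531 - 652*sqrt(61)/531 ≈ -300.29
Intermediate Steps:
h = -4 (h = -4 + 0 = -4)
W(z, T) = 8 - T*(-3 + T)
(163*(947 + w(-24, W(-1, h))))/((-59*S(9))) = (163*(947 + sqrt((-24)**2 + (8 - 1*(-4)**2 + 3*(-4))**2)))/((-59*9)) = (163*(947 + sqrt(576 + (8 - 1*16 - 12)**2)))/(-531) = (163*(947 + sqrt(576 + (8 - 16 - 12)**2)))*(-1/531) = (163*(947 + sqrt(576 + (-20)**2)))*(-1/531) = (163*(947 + sqrt(576 + 400)))*(-1/531) = (163*(947 + sqrt(976)))*(-1/531) = (163*(947 + 4*sqrt(61)))*(-1/531) = (154361 + 652*sqrt(61))*(-1/531) = -154361/531 - 652*sqrt(61)/531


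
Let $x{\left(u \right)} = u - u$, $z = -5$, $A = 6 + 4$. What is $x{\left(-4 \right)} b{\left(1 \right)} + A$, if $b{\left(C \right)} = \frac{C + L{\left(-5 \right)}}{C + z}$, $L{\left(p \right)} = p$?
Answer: $10$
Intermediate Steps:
$A = 10$
$b{\left(C \right)} = 1$ ($b{\left(C \right)} = \frac{C - 5}{C - 5} = \frac{-5 + C}{-5 + C} = 1$)
$x{\left(u \right)} = 0$
$x{\left(-4 \right)} b{\left(1 \right)} + A = 0 \cdot 1 + 10 = 0 + 10 = 10$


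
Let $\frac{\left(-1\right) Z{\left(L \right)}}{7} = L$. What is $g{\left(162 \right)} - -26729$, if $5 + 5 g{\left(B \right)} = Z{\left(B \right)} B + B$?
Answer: $- \frac{49906}{5} \approx -9981.2$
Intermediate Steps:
$Z{\left(L \right)} = - 7 L$
$g{\left(B \right)} = -1 - \frac{7 B^{2}}{5} + \frac{B}{5}$ ($g{\left(B \right)} = -1 + \frac{- 7 B B + B}{5} = -1 + \frac{- 7 B^{2} + B}{5} = -1 + \frac{B - 7 B^{2}}{5} = -1 - \left(- \frac{B}{5} + \frac{7 B^{2}}{5}\right) = -1 - \frac{7 B^{2}}{5} + \frac{B}{5}$)
$g{\left(162 \right)} - -26729 = \left(-1 - \frac{7 \cdot 162^{2}}{5} + \frac{1}{5} \cdot 162\right) - -26729 = \left(-1 - \frac{183708}{5} + \frac{162}{5}\right) + 26729 = - \frac{183551}{5} + 26729 = - \frac{49906}{5}$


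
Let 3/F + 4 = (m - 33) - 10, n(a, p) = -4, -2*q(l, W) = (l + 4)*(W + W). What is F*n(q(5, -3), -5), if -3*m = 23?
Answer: 9/41 ≈ 0.21951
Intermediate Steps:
m = -23/3 (m = -⅓*23 = -23/3 ≈ -7.6667)
q(l, W) = -W*(4 + l) (q(l, W) = -(l + 4)*(W + W)/2 = -(4 + l)*2*W/2 = -W*(4 + l))
F = -9/164 (F = 3/(-4 + ((-23/3 - 33) - 10)) = 3/(-4 + (-122/3 - 10)) = 3/(-4 - 152/3) = 3/(-164/3) = 3*(-3/164) = -9/164 ≈ -0.054878)
F*n(q(5, -3), -5) = -9/164*(-4) = 9/41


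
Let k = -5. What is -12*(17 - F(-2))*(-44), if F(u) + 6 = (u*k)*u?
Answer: 22704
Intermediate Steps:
F(u) = -6 - 5*u² (F(u) = -6 + (u*(-5))*u = -6 + (-5*u)*u = -6 - 5*u²)
-12*(17 - F(-2))*(-44) = -12*(17 - (-6 - 5*(-2)²))*(-44) = -12*(17 - (-6 - 5*4))*(-44) = -12*(17 - (-6 - 20))*(-44) = -12*(17 - 1*(-26))*(-44) = -12*(17 + 26)*(-44) = -12*43*(-44) = -516*(-44) = 22704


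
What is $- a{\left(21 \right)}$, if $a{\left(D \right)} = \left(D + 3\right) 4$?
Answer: $-96$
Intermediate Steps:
$a{\left(D \right)} = 12 + 4 D$ ($a{\left(D \right)} = \left(3 + D\right) 4 = 12 + 4 D$)
$- a{\left(21 \right)} = - (12 + 4 \cdot 21) = - (12 + 84) = \left(-1\right) 96 = -96$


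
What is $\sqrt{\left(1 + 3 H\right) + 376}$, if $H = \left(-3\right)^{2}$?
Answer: $2 \sqrt{101} \approx 20.1$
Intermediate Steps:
$H = 9$
$\sqrt{\left(1 + 3 H\right) + 376} = \sqrt{\left(1 + 3 \cdot 9\right) + 376} = \sqrt{\left(1 + 27\right) + 376} = \sqrt{28 + 376} = \sqrt{404} = 2 \sqrt{101}$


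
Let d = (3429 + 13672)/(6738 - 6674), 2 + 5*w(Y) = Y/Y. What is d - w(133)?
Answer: 85569/320 ≈ 267.40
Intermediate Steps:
w(Y) = -⅕ (w(Y) = -⅖ + (Y/Y)/5 = -⅖ + (⅕)*1 = -⅖ + ⅕ = -⅕)
d = 17101/64 ≈ 267.20
d - w(133) = 17101/64 - 1*(-⅕) = 17101/64 + ⅕ = 85569/320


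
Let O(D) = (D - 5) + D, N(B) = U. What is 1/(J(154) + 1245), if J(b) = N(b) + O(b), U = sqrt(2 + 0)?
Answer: 774/1198151 - sqrt(2)/2396302 ≈ 0.00064541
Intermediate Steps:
U = sqrt(2) ≈ 1.4142
N(B) = sqrt(2)
O(D) = -5 + 2*D (O(D) = (-5 + D) + D = -5 + 2*D)
J(b) = -5 + sqrt(2) + 2*b (J(b) = sqrt(2) + (-5 + 2*b) = -5 + sqrt(2) + 2*b)
1/(J(154) + 1245) = 1/((-5 + sqrt(2) + 2*154) + 1245) = 1/((-5 + sqrt(2) + 308) + 1245) = 1/((303 + sqrt(2)) + 1245) = 1/(1548 + sqrt(2))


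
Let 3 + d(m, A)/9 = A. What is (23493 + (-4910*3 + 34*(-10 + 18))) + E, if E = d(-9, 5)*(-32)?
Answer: 8459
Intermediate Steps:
d(m, A) = -27 + 9*A
E = -576 (E = (-27 + 9*5)*(-32) = (-27 + 45)*(-32) = 18*(-32) = -576)
(23493 + (-4910*3 + 34*(-10 + 18))) + E = (23493 + (-4910*3 + 34*(-10 + 18))) - 576 = (23493 + (-14730 + 34*8)) - 576 = (23493 + (-14730 + 272)) - 576 = (23493 - 14458) - 576 = 9035 - 576 = 8459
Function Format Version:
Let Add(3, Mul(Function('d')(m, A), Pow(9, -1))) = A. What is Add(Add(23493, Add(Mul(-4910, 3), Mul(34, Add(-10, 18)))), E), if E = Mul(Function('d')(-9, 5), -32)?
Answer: 8459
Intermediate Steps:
Function('d')(m, A) = Add(-27, Mul(9, A))
E = -576 (E = Mul(Add(-27, Mul(9, 5)), -32) = Mul(Add(-27, 45), -32) = Mul(18, -32) = -576)
Add(Add(23493, Add(Mul(-4910, 3), Mul(34, Add(-10, 18)))), E) = Add(Add(23493, Add(Mul(-4910, 3), Mul(34, Add(-10, 18)))), -576) = Add(Add(23493, Add(-14730, Mul(34, 8))), -576) = Add(Add(23493, Add(-14730, 272)), -576) = Add(Add(23493, -14458), -576) = Add(9035, -576) = 8459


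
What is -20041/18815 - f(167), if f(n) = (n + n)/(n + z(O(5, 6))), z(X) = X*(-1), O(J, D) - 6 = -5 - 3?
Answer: -9671139/3179735 ≈ -3.0415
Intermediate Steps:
O(J, D) = -2 (O(J, D) = 6 + (-5 - 3) = 6 - 8 = -2)
z(X) = -X
f(n) = 2*n/(2 + n) (f(n) = (n + n)/(n - 1*(-2)) = (2*n)/(n + 2) = (2*n)/(2 + n) = 2*n/(2 + n))
-20041/18815 - f(167) = -20041/18815 - 2*167/(2 + 167) = -20041*1/18815 - 2*167/169 = -20041/18815 - 2*167/169 = -20041/18815 - 1*334/169 = -20041/18815 - 334/169 = -9671139/3179735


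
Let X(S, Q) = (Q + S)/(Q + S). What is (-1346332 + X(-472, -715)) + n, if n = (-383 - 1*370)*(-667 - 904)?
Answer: -163368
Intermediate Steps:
X(S, Q) = 1
n = 1182963 (n = (-383 - 370)*(-1571) = -753*(-1571) = 1182963)
(-1346332 + X(-472, -715)) + n = (-1346332 + 1) + 1182963 = -1346331 + 1182963 = -163368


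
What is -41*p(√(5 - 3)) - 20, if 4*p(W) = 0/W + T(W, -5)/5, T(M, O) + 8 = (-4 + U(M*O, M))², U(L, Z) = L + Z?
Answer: -102 - 328*√2/5 ≈ -194.77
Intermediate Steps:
T(M, O) = -8 + (-4 + M + M*O)² (T(M, O) = -8 + (-4 + (M*O + M))² = -8 + (-4 + (M + M*O))² = -8 + (-4 + M + M*O)²)
p(W) = -⅖ + (-4 - 4*W)²/20 (p(W) = (0/W + (-8 + (-4 + W + W*(-5))²)/5)/4 = (0 + (-8 + (-4 + W - 5*W)²)*(⅕))/4 = (0 + (-8 + (-4 - 4*W)²)*(⅕))/4 = (0 + (-8/5 + (-4 - 4*W)²/5))/4 = (-8/5 + (-4 - 4*W)²/5)/4 = -⅖ + (-4 - 4*W)²/20)
-41*p(√(5 - 3)) - 20 = -41*(-⅖ + 4*(1 + √(5 - 3))²/5) - 20 = -41*(-⅖ + 4*(1 + √2)²/5) - 20 = (82/5 - 164*(1 + √2)²/5) - 20 = -18/5 - 164*(1 + √2)²/5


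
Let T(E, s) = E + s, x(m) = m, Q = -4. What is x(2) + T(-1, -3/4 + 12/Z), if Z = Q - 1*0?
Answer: -11/4 ≈ -2.7500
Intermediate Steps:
Z = -4 (Z = -4 - 1*0 = -4 + 0 = -4)
x(2) + T(-1, -3/4 + 12/Z) = 2 + (-1 + (-3/4 + 12/(-4))) = 2 + (-1 + (-3*¼ + 12*(-¼))) = 2 + (-1 + (-¾ - 3)) = 2 + (-1 - 15/4) = 2 - 19/4 = -11/4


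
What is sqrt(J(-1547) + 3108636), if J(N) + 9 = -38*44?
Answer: sqrt(3106955) ≈ 1762.7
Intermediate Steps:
J(N) = -1681 (J(N) = -9 - 38*44 = -9 - 1672 = -1681)
sqrt(J(-1547) + 3108636) = sqrt(-1681 + 3108636) = sqrt(3106955)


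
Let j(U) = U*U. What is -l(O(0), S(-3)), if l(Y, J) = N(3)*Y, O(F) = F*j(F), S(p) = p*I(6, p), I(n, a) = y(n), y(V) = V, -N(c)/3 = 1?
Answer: 0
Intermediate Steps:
N(c) = -3 (N(c) = -3*1 = -3)
I(n, a) = n
S(p) = 6*p (S(p) = p*6 = 6*p)
j(U) = U²
O(F) = F³ (O(F) = F*F² = F³)
l(Y, J) = -3*Y
-l(O(0), S(-3)) = -(-3)*0³ = -(-3)*0 = -1*0 = 0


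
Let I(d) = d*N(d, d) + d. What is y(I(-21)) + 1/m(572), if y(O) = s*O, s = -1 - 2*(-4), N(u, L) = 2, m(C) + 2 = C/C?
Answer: -442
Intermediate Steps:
m(C) = -1 (m(C) = -2 + C/C = -2 + 1 = -1)
I(d) = 3*d (I(d) = d*2 + d = 2*d + d = 3*d)
s = 7 (s = -1 + 8 = 7)
y(O) = 7*O
y(I(-21)) + 1/m(572) = 7*(3*(-21)) + 1/(-1) = 7*(-63) - 1 = -441 - 1 = -442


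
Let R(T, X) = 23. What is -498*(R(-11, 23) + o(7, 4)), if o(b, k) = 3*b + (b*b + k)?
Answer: -48306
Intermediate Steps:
o(b, k) = k + b**2 + 3*b (o(b, k) = 3*b + (b**2 + k) = 3*b + (k + b**2) = k + b**2 + 3*b)
-498*(R(-11, 23) + o(7, 4)) = -498*(23 + (4 + 7**2 + 3*7)) = -498*(23 + (4 + 49 + 21)) = -498*(23 + 74) = -498*97 = -48306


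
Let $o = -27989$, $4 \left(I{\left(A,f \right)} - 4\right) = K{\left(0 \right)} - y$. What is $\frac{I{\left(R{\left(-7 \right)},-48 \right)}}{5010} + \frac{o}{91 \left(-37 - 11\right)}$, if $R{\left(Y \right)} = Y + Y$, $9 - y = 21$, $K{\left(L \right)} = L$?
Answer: $\frac{1798147}{280560} \approx 6.4091$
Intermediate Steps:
$y = -12$ ($y = 9 - 21 = -12$)
$R{\left(Y \right)} = 2 Y$
$I{\left(A,f \right)} = 7$ ($I{\left(A,f \right)} = 4 + \frac{0 - -12}{4} = 4 + \frac{0 + 12}{4} = 4 + \frac{1}{4} \cdot 12 = 4 + 3 = 7$)
$\frac{I{\left(R{\left(-7 \right)},-48 \right)}}{5010} + \frac{o}{91 \left(-37 - 11\right)} = \frac{7}{5010} - \frac{27989}{91 \left(-37 - 11\right)} = 7 \cdot \frac{1}{5010} - \frac{27989}{91 \left(-48\right)} = \frac{7}{5010} - \frac{27989}{-4368} = \frac{7}{5010} - - \frac{2153}{336} = \frac{7}{5010} + \frac{2153}{336} = \frac{1798147}{280560}$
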